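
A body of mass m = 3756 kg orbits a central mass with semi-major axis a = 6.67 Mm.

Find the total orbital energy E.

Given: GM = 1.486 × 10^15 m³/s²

Convert to SI: a = 6.67 Mm = 6.67e+06 m.
E = −GMm / (2a).
E = −1.486e+15 · 3756 / (2 · 6.67e+06) J ≈ -4.184e+11 J = -418.4 GJ.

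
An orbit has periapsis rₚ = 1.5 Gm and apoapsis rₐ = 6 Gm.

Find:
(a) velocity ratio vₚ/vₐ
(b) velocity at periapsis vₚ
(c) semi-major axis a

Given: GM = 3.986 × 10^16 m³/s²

Convert to SI: rₚ = 1.5 Gm = 1.5e+09 m; rₐ = 6 Gm = 6e+09 m.
(a) Conservation of angular momentum (rₚvₚ = rₐvₐ) gives vₚ/vₐ = rₐ/rₚ = 6e+09/1.5e+09 ≈ 4
(b) With a = (rₚ + rₐ)/2 = 3.75e+09 m, vₚ = √(GM (2/rₚ − 1/a)) = √(3.986e+16 · (2/1.5e+09 − 1/3.75e+09)) m/s ≈ 6521 m/s
(c) a = (rₚ + rₐ)/2 = (1.5e+09 + 6e+09)/2 ≈ 3.75e+09 m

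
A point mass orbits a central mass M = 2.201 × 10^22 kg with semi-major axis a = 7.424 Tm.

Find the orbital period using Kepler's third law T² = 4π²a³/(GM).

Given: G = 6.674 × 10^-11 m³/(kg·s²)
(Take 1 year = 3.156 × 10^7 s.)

Convert to SI: a = 7.424 Tm = 7.424e+12 m.
GM = G · M = 6.674e-11 · 2.201e+22 = 1.46895e+12 m³/s².
Kepler's third law: T = 2π √(a³ / GM).
Substituting a = 7.424e+12 m and GM = 1.46895e+12 m³/s²:
T = 2π √((7.424e+12)³ / 1.46895e+12) s
T ≈ 1.049e+14 s = 3.323e+06 years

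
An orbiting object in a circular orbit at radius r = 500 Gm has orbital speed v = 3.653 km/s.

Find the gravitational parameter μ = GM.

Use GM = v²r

Convert to SI: r = 500 Gm = 5e+11 m; v = 3.653 km/s = 3653 m/s.
For a circular orbit v² = GM/r, so GM = v² · r.
GM = (3653)² · 5e+11 m³/s² ≈ 6.672e+18 m³/s² = 6.672 × 10^18 m³/s².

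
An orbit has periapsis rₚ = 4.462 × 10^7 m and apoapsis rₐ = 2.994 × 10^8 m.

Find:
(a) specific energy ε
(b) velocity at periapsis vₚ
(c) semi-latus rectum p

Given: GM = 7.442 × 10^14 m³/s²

(a) With a = (rₚ + rₐ)/2 = 1.7201e+08 m, ε = −GM/(2a) = −7.442e+14/(2 · 1.7201e+08) J/kg ≈ -2.163e+06 J/kg
(b) With a = (rₚ + rₐ)/2 = 1.7201e+08 m, vₚ = √(GM (2/rₚ − 1/a)) = √(7.442e+14 · (2/4.462e+07 − 1/1.7201e+08)) m/s ≈ 5388 m/s
(c) From a = (rₚ + rₐ)/2 = 1.7201e+08 m and e = (rₐ − rₚ)/(rₐ + rₚ) = 0.740596, p = a(1 − e²) = 1.7201e+08 · (1 − (0.740596)²) ≈ 7.767e+07 m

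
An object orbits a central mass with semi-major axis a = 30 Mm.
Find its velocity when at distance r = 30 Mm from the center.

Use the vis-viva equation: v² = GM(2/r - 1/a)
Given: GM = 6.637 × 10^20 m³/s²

Convert to SI: a = 30 Mm = 3e+07 m; r = 30 Mm = 3e+07 m.
Vis-viva: v = √(GM · (2/r − 1/a)).
2/r − 1/a = 2/3e+07 − 1/3e+07 = 3.33333e-08 m⁻¹.
v = √(6.637e+20 · 3.33333e-08) m/s ≈ 4.704e+06 m/s = 4704 km/s.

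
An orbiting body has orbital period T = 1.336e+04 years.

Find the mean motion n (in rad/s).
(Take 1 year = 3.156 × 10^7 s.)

Convert to SI: T = 1.336e+04 years = 4.21642e+11 s.
n = 2π / T.
n = 2π / 4.21642e+11 s ≈ 1.49e-11 rad/s.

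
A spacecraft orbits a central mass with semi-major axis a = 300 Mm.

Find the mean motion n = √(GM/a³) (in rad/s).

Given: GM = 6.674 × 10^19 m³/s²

Convert to SI: a = 300 Mm = 3e+08 m.
n = √(GM / a³).
n = √(6.674e+19 / (3e+08)³) rad/s ≈ 0.001572 rad/s.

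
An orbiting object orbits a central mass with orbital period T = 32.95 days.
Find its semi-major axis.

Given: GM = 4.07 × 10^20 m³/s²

Convert to SI: T = 32.95 days = 2.84688e+06 s.
Invert Kepler's third law: a = (GM · T² / (4π²))^(1/3).
Substituting T = 2.84688e+06 s and GM = 4.07e+20 m³/s²:
a = (4.07e+20 · (2.84688e+06)² / (4π²))^(1/3) m
a ≈ 4.372e+10 m = 43.72 Gm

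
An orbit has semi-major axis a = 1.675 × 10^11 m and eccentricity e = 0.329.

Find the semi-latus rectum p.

p = a (1 − e²).
p = 1.675e+11 · (1 − (0.329)²) = 1.675e+11 · 0.891759 ≈ 1.494e+11 m = 1.494 × 10^11 m.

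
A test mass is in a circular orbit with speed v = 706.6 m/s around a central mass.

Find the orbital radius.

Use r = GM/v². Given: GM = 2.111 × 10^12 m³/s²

For a circular orbit, v² = GM / r, so r = GM / v².
r = 2.111e+12 / (706.6)² m ≈ 4.228e+06 m = 4.228 Mm.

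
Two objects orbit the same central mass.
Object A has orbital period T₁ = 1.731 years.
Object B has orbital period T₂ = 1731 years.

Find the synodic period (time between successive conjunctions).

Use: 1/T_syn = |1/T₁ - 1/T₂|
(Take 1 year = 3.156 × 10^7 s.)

Convert to SI: T₁ = 1.731 years = 5.46304e+07 s; T₂ = 1731 years = 5.46304e+10 s.
T_syn = |T₁ · T₂ / (T₁ − T₂)|.
T_syn = |5.46304e+07 · 5.46304e+10 / (5.46304e+07 − 5.46304e+10)| s ≈ 5.469e+07 s = 1.733 years.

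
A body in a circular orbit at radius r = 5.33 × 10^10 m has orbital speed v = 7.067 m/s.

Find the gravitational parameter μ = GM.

For a circular orbit v² = GM/r, so GM = v² · r.
GM = (7.067)² · 5.33e+10 m³/s² ≈ 2.662e+12 m³/s² = 2.662 × 10^12 m³/s².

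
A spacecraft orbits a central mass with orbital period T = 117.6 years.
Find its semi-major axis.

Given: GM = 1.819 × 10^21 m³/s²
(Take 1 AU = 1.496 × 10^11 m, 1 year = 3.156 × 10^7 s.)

Convert to SI: T = 117.6 years = 3.71146e+09 s.
Invert Kepler's third law: a = (GM · T² / (4π²))^(1/3).
Substituting T = 3.71146e+09 s and GM = 1.819e+21 m³/s²:
a = (1.819e+21 · (3.71146e+09)² / (4π²))^(1/3) m
a ≈ 8.594e+12 m = 57.45 AU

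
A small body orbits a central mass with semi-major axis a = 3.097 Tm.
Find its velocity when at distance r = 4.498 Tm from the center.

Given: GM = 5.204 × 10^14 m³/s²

Convert to SI: a = 3.097 Tm = 3.097e+12 m; r = 4.498 Tm = 4.498e+12 m.
Vis-viva: v = √(GM · (2/r − 1/a)).
2/r − 1/a = 2/4.498e+12 − 1/3.097e+12 = 1.21749e-13 m⁻¹.
v = √(5.204e+14 · 1.21749e-13) m/s ≈ 7.96 m/s = 7.96 m/s.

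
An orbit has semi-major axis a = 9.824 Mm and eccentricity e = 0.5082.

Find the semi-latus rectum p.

Convert to SI: a = 9.824 Mm = 9.824e+06 m.
p = a (1 − e²).
p = 9.824e+06 · (1 − (0.5082)²) = 9.824e+06 · 0.741733 ≈ 7.287e+06 m = 7.287 Mm.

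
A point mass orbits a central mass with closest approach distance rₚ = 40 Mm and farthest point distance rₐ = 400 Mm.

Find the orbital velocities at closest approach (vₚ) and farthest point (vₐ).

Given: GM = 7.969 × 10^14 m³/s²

Convert to SI: rₚ = 40 Mm = 4e+07 m; rₐ = 400 Mm = 4e+08 m.
Use the vis-viva equation v² = GM(2/r − 1/a) with a = (rₚ + rₐ)/2 = (4e+07 + 4e+08)/2 = 2.2e+08 m.
vₚ = √(GM · (2/rₚ − 1/a)) = √(7.969e+14 · (2/4e+07 − 1/2.2e+08)) m/s ≈ 6019 m/s = 6.019 km/s.
vₐ = √(GM · (2/rₐ − 1/a)) = √(7.969e+14 · (2/4e+08 − 1/2.2e+08)) m/s ≈ 601.9 m/s = 601.9 m/s.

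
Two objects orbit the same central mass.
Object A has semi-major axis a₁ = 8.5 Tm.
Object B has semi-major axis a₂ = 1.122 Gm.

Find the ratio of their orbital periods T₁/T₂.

Convert to SI: a₁ = 8.5 Tm = 8.5e+12 m; a₂ = 1.122 Gm = 1.122e+09 m.
From Kepler's third law, (T₁/T₂)² = (a₁/a₂)³, so T₁/T₂ = (a₁/a₂)^(3/2).
a₁/a₂ = 8.5e+12 / 1.122e+09 = 7575.76.
T₁/T₂ = (7575.76)^(3/2) ≈ 6.594e+05.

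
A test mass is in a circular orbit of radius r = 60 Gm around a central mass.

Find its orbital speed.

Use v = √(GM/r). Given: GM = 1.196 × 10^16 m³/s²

Convert to SI: r = 60 Gm = 6e+10 m.
For a circular orbit, gravity supplies the centripetal force, so v = √(GM / r).
v = √(1.196e+16 / 6e+10) m/s ≈ 446.5 m/s = 446.5 m/s.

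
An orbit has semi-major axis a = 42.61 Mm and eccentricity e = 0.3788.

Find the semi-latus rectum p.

Convert to SI: a = 42.61 Mm = 4.261e+07 m.
p = a (1 − e²).
p = 4.261e+07 · (1 − (0.3788)²) = 4.261e+07 · 0.856511 ≈ 3.65e+07 m = 36.5 Mm.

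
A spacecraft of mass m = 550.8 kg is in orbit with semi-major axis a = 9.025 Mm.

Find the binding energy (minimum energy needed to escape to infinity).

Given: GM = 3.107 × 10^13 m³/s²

Convert to SI: a = 9.025 Mm = 9.025e+06 m.
Total orbital energy is E = −GMm/(2a); binding energy is E_bind = −E = GMm/(2a).
E_bind = 3.107e+13 · 550.8 / (2 · 9.025e+06) J ≈ 9.481e+08 J = 948.1 MJ.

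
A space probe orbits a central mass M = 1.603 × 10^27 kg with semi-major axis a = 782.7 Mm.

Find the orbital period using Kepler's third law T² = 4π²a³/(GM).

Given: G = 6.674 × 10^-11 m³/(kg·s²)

Convert to SI: a = 782.7 Mm = 7.827e+08 m.
GM = G · M = 6.674e-11 · 1.603e+27 = 1.06984e+17 m³/s².
Kepler's third law: T = 2π √(a³ / GM).
Substituting a = 7.827e+08 m and GM = 1.06984e+17 m³/s²:
T = 2π √((7.827e+08)³ / 1.06984e+17) s
T ≈ 4.206e+05 s = 4.869 days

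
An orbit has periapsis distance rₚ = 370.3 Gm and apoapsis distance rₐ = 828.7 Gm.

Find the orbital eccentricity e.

Convert to SI: rₚ = 370.3 Gm = 3.703e+11 m; rₐ = 828.7 Gm = 8.287e+11 m.
e = (rₐ − rₚ) / (rₐ + rₚ).
e = (8.287e+11 − 3.703e+11) / (8.287e+11 + 3.703e+11) = 4.584e+11 / 1.199e+12 ≈ 0.3823.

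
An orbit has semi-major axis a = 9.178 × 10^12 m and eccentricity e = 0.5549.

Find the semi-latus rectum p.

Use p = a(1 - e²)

p = a (1 − e²).
p = 9.178e+12 · (1 − (0.5549)²) = 9.178e+12 · 0.692086 ≈ 6.352e+12 m = 6.352 × 10^12 m.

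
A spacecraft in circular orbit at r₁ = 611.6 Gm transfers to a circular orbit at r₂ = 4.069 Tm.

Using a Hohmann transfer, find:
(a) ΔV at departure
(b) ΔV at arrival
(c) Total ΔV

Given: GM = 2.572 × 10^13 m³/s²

Convert to SI: r₁ = 611.6 Gm = 6.116e+11 m; r₂ = 4.069 Tm = 4.069e+12 m.
Transfer semi-major axis: a_t = (r₁ + r₂)/2 = (6.116e+11 + 4.069e+12)/2 = 2.3403e+12 m.
Circular speeds: v₁ = √(GM/r₁) = 6.48488 m/s, v₂ = √(GM/r₂) = 2.51415 m/s.
Transfer speeds (vis-viva v² = GM(2/r − 1/a_t)): v₁ᵗ = 8.55086 m/s, v₂ᵗ = 1.28526 m/s.
(a) ΔV₁ = |v₁ᵗ − v₁| ≈ 2.066 m/s = 2.066 m/s.
(b) ΔV₂ = |v₂ − v₂ᵗ| ≈ 1.229 m/s = 1.229 m/s.
(c) ΔV_total = ΔV₁ + ΔV₂ ≈ 3.295 m/s = 3.295 m/s.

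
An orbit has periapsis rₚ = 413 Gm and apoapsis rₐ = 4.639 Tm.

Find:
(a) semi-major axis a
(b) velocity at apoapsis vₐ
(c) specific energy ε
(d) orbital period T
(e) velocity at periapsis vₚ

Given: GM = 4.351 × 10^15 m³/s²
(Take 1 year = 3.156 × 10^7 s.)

Convert to SI: rₚ = 413 Gm = 4.13e+11 m; rₐ = 4.639 Tm = 4.639e+12 m.
(a) a = (rₚ + rₐ)/2 = (4.13e+11 + 4.639e+12)/2 ≈ 2.526e+12 m
(b) With a = (rₚ + rₐ)/2 = 2.526e+12 m, vₐ = √(GM (2/rₐ − 1/a)) = √(4.351e+15 · (2/4.639e+12 − 1/2.526e+12)) m/s ≈ 12.38 m/s
(c) With a = (rₚ + rₐ)/2 = 2.526e+12 m, ε = −GM/(2a) = −4.351e+15/(2 · 2.526e+12) J/kg ≈ -861.2 J/kg
(d) With a = (rₚ + rₐ)/2 = 2.526e+12 m, T = 2π √(a³/GM) = 2π √((2.526e+12)³/4.351e+15) s ≈ 3.824e+11 s
(e) With a = (rₚ + rₐ)/2 = 2.526e+12 m, vₚ = √(GM (2/rₚ − 1/a)) = √(4.351e+15 · (2/4.13e+11 − 1/2.526e+12)) m/s ≈ 139.1 m/s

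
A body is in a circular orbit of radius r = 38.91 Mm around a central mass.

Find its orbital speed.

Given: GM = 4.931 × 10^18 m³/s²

Convert to SI: r = 38.91 Mm = 3.891e+07 m.
For a circular orbit, gravity supplies the centripetal force, so v = √(GM / r).
v = √(4.931e+18 / 3.891e+07) m/s ≈ 3.56e+05 m/s = 356 km/s.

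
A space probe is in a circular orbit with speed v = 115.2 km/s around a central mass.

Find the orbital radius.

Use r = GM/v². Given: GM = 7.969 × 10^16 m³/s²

Convert to SI: v = 115.2 km/s = 115200 m/s.
For a circular orbit, v² = GM / r, so r = GM / v².
r = 7.969e+16 / (115200)² m ≈ 6.005e+06 m = 6.005 Mm.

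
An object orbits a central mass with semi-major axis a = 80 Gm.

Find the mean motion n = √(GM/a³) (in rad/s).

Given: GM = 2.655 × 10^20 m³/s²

Convert to SI: a = 80 Gm = 8e+10 m.
n = √(GM / a³).
n = √(2.655e+20 / (8e+10)³) rad/s ≈ 7.201e-07 rad/s.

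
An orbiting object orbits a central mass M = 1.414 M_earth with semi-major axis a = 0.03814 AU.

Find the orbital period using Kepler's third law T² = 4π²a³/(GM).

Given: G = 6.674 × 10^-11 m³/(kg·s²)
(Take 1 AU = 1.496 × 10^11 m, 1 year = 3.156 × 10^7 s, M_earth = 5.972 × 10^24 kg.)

Convert to SI: a = 0.03814 AU = 5.70574e+09 m; M = 1.414 M_earth = 8.44441e+24 kg.
GM = G · M = 6.674e-11 · 8.44441e+24 = 5.6358e+14 m³/s².
Kepler's third law: T = 2π √(a³ / GM).
Substituting a = 5.70574e+09 m and GM = 5.6358e+14 m³/s²:
T = 2π √((5.70574e+09)³ / 5.6358e+14) s
T ≈ 1.141e+08 s = 3.614 years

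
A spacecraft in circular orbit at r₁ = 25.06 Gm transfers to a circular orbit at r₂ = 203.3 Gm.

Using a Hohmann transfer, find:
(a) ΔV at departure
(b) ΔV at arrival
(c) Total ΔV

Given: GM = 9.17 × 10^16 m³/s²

Convert to SI: r₁ = 25.06 Gm = 2.506e+10 m; r₂ = 203.3 Gm = 2.033e+11 m.
Transfer semi-major axis: a_t = (r₁ + r₂)/2 = (2.506e+10 + 2.033e+11)/2 = 1.1418e+11 m.
Circular speeds: v₁ = √(GM/r₁) = 1912.91 m/s, v₂ = √(GM/r₂) = 671.608 m/s.
Transfer speeds (vis-viva v² = GM(2/r − 1/a_t)): v₁ᵗ = 2552.51 m/s, v₂ᵗ = 314.638 m/s.
(a) ΔV₁ = |v₁ᵗ − v₁| ≈ 639.6 m/s = 639.6 m/s.
(b) ΔV₂ = |v₂ − v₂ᵗ| ≈ 357 m/s = 357 m/s.
(c) ΔV_total = ΔV₁ + ΔV₂ ≈ 996.6 m/s = 996.6 m/s.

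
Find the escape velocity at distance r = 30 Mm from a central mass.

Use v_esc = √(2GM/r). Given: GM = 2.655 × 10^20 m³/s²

Convert to SI: r = 30 Mm = 3e+07 m.
Escape velocity comes from setting total energy to zero: ½v² − GM/r = 0 ⇒ v_esc = √(2GM / r).
v_esc = √(2 · 2.655e+20 / 3e+07) m/s ≈ 4.207e+06 m/s = 4207 km/s.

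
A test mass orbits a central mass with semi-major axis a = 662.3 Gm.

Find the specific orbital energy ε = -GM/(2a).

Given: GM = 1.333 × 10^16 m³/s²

Convert to SI: a = 662.3 Gm = 6.623e+11 m.
ε = −GM / (2a).
ε = −1.333e+16 / (2 · 6.623e+11) J/kg ≈ -1.006e+04 J/kg = -10.06 kJ/kg.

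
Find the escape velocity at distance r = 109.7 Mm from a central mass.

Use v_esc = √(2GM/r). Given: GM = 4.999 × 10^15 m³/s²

Convert to SI: r = 109.7 Mm = 1.097e+08 m.
Escape velocity comes from setting total energy to zero: ½v² − GM/r = 0 ⇒ v_esc = √(2GM / r).
v_esc = √(2 · 4.999e+15 / 1.097e+08) m/s ≈ 9547 m/s = 9.547 km/s.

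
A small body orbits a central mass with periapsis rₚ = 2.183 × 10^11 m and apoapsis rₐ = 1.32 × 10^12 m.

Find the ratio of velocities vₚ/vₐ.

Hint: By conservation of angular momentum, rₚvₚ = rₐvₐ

Conservation of angular momentum gives rₚvₚ = rₐvₐ, so vₚ/vₐ = rₐ/rₚ.
vₚ/vₐ = 1.32e+12 / 2.183e+11 ≈ 6.047.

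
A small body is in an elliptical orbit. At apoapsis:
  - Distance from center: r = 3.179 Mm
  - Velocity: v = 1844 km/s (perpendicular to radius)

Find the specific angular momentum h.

Convert to SI: r = 3.179 Mm = 3.179e+06 m; v = 1844 km/s = 1.844e+06 m/s.
With v perpendicular to r, h = r · v.
h = 3.179e+06 · 1.844e+06 m²/s ≈ 5.862e+12 m²/s.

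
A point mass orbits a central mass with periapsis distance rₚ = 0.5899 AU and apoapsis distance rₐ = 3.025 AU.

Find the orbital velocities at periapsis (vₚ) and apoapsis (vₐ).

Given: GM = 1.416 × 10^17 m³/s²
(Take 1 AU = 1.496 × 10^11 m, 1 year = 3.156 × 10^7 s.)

Convert to SI: rₚ = 0.5899 AU = 8.8249e+10 m; rₐ = 3.025 AU = 4.5254e+11 m.
Use the vis-viva equation v² = GM(2/r − 1/a) with a = (rₚ + rₐ)/2 = (8.8249e+10 + 4.5254e+11)/2 = 2.70395e+11 m.
vₚ = √(GM · (2/rₚ − 1/a)) = √(1.416e+17 · (2/8.8249e+10 − 1/2.70395e+11)) m/s ≈ 1639 m/s = 0.3457 AU/year.
vₐ = √(GM · (2/rₐ − 1/a)) = √(1.416e+17 · (2/4.5254e+11 − 1/2.70395e+11)) m/s ≈ 319.6 m/s = 0.06742 AU/year.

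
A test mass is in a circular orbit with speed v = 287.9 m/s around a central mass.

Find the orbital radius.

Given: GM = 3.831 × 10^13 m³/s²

For a circular orbit, v² = GM / r, so r = GM / v².
r = 3.831e+13 / (287.9)² m ≈ 4.622e+08 m = 462.2 Mm.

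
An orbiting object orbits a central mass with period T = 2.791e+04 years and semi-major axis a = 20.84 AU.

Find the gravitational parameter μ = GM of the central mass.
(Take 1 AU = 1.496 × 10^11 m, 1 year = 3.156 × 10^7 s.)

Convert to SI: T = 2.791e+04 years = 8.8084e+11 s; a = 20.84 AU = 3.11766e+12 m.
GM = 4π² · a³ / T².
GM = 4π² · (3.11766e+12)³ / (8.8084e+11)² m³/s² ≈ 1.542e+15 m³/s² = 1.542 × 10^15 m³/s².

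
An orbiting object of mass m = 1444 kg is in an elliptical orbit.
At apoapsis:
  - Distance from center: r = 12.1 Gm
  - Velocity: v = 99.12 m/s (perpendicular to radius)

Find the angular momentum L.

Convert to SI: r = 12.1 Gm = 1.21e+10 m.
Since v is perpendicular to r, L = m · v · r.
L = 1444 · 99.12 · 1.21e+10 kg·m²/s ≈ 1.732e+15 kg·m²/s.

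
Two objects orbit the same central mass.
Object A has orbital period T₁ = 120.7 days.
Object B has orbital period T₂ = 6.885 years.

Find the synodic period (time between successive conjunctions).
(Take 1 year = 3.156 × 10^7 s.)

Convert to SI: T₁ = 120.7 days = 1.04285e+07 s; T₂ = 6.885 years = 2.17291e+08 s.
T_syn = |T₁ · T₂ / (T₁ − T₂)|.
T_syn = |1.04285e+07 · 2.17291e+08 / (1.04285e+07 − 2.17291e+08)| s ≈ 1.095e+07 s = 126.8 days.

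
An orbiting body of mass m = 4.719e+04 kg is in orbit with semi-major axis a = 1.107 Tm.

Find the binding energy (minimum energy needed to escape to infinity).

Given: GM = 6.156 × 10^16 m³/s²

Convert to SI: a = 1.107 Tm = 1.107e+12 m.
Total orbital energy is E = −GMm/(2a); binding energy is E_bind = −E = GMm/(2a).
E_bind = 6.156e+16 · 4.719e+04 / (2 · 1.107e+12) J ≈ 1.312e+09 J = 1.312 GJ.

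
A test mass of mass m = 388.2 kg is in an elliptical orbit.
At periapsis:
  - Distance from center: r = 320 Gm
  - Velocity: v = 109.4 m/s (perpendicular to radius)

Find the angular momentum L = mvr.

Convert to SI: r = 320 Gm = 3.2e+11 m.
Since v is perpendicular to r, L = m · v · r.
L = 388.2 · 109.4 · 3.2e+11 kg·m²/s ≈ 1.359e+16 kg·m²/s.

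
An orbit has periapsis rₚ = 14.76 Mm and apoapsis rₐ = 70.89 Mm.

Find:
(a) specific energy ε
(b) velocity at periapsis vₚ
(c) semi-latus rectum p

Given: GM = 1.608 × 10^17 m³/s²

Convert to SI: rₚ = 14.76 Mm = 1.476e+07 m; rₐ = 70.89 Mm = 7.089e+07 m.
(a) With a = (rₚ + rₐ)/2 = 4.2825e+07 m, ε = −GM/(2a) = −1.608e+17/(2 · 4.2825e+07) J/kg ≈ -1.877e+09 J/kg
(b) With a = (rₚ + rₐ)/2 = 4.2825e+07 m, vₚ = √(GM (2/rₚ − 1/a)) = √(1.608e+17 · (2/1.476e+07 − 1/4.2825e+07)) m/s ≈ 1.343e+05 m/s
(c) From a = (rₚ + rₐ)/2 = 4.2825e+07 m and e = (rₐ − rₚ)/(rₐ + rₚ) = 0.655342, p = a(1 − e²) = 4.2825e+07 · (1 − (0.655342)²) ≈ 2.443e+07 m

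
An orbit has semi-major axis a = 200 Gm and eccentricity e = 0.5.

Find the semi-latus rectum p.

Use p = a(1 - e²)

Convert to SI: a = 200 Gm = 2e+11 m.
p = a (1 − e²).
p = 2e+11 · (1 − (0.5)²) = 2e+11 · 0.75 ≈ 1.5e+11 m = 150 Gm.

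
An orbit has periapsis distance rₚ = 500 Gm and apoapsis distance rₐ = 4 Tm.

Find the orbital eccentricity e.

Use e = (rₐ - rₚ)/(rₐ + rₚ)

Convert to SI: rₚ = 500 Gm = 5e+11 m; rₐ = 4 Tm = 4e+12 m.
e = (rₐ − rₚ) / (rₐ + rₚ).
e = (4e+12 − 5e+11) / (4e+12 + 5e+11) = 3.5e+12 / 4.5e+12 ≈ 0.7778.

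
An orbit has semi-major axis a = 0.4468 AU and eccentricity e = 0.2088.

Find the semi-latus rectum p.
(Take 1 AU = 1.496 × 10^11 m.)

Convert to SI: a = 0.4468 AU = 6.68413e+10 m.
p = a (1 − e²).
p = 6.68413e+10 · (1 − (0.2088)²) = 6.68413e+10 · 0.956403 ≈ 6.393e+10 m = 0.4273 AU.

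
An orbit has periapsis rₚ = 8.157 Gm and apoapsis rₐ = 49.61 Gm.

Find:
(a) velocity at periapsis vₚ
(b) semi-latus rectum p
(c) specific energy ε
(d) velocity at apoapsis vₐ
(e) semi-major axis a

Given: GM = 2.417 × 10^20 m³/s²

Convert to SI: rₚ = 8.157 Gm = 8.157e+09 m; rₐ = 49.61 Gm = 4.961e+10 m.
(a) With a = (rₚ + rₐ)/2 = 2.88835e+10 m, vₚ = √(GM (2/rₚ − 1/a)) = √(2.417e+20 · (2/8.157e+09 − 1/2.88835e+10)) m/s ≈ 2.256e+05 m/s
(b) From a = (rₚ + rₐ)/2 = 2.88835e+10 m and e = (rₐ − rₚ)/(rₐ + rₚ) = 0.71759, p = a(1 − e²) = 2.88835e+10 · (1 − (0.71759)²) ≈ 1.401e+10 m
(c) With a = (rₚ + rₐ)/2 = 2.88835e+10 m, ε = −GM/(2a) = −2.417e+20/(2 · 2.88835e+10) J/kg ≈ -4.184e+09 J/kg
(d) With a = (rₚ + rₐ)/2 = 2.88835e+10 m, vₐ = √(GM (2/rₐ − 1/a)) = √(2.417e+20 · (2/4.961e+10 − 1/2.88835e+10)) m/s ≈ 3.709e+04 m/s
(e) a = (rₚ + rₐ)/2 = (8.157e+09 + 4.961e+10)/2 ≈ 2.888e+10 m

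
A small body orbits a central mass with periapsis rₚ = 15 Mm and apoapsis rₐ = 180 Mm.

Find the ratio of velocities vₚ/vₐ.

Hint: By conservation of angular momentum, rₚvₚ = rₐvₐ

Convert to SI: rₚ = 15 Mm = 1.5e+07 m; rₐ = 180 Mm = 1.8e+08 m.
Conservation of angular momentum gives rₚvₚ = rₐvₐ, so vₚ/vₐ = rₐ/rₚ.
vₚ/vₐ = 1.8e+08 / 1.5e+07 ≈ 12.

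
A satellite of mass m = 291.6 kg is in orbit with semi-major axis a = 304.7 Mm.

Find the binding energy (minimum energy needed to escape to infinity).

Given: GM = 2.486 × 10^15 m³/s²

Convert to SI: a = 304.7 Mm = 3.047e+08 m.
Total orbital energy is E = −GMm/(2a); binding energy is E_bind = −E = GMm/(2a).
E_bind = 2.486e+15 · 291.6 / (2 · 3.047e+08) J ≈ 1.19e+09 J = 1.19 GJ.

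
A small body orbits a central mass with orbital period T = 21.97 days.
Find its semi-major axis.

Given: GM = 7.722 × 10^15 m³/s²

Convert to SI: T = 21.97 days = 1.89821e+06 s.
Invert Kepler's third law: a = (GM · T² / (4π²))^(1/3).
Substituting T = 1.89821e+06 s and GM = 7.722e+15 m³/s²:
a = (7.722e+15 · (1.89821e+06)² / (4π²))^(1/3) m
a ≈ 8.899e+08 m = 8.899 × 10^8 m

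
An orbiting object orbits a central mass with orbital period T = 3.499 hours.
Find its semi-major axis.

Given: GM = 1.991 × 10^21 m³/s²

Convert to SI: T = 3.499 hours = 12596.4 s.
Invert Kepler's third law: a = (GM · T² / (4π²))^(1/3).
Substituting T = 12596.4 s and GM = 1.991e+21 m³/s²:
a = (1.991e+21 · (12596.4)² / (4π²))^(1/3) m
a ≈ 2e+09 m = 2 Gm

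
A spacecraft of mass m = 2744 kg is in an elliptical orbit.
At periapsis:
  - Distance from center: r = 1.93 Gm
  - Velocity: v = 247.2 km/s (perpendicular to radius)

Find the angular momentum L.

Convert to SI: r = 1.93 Gm = 1.93e+09 m; v = 247.2 km/s = 247200 m/s.
Since v is perpendicular to r, L = m · v · r.
L = 2744 · 247200 · 1.93e+09 kg·m²/s ≈ 1.309e+18 kg·m²/s.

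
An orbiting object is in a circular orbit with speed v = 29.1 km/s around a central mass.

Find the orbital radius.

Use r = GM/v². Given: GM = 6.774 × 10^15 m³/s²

Convert to SI: v = 29.1 km/s = 29100 m/s.
For a circular orbit, v² = GM / r, so r = GM / v².
r = 6.774e+15 / (29100)² m ≈ 7.999e+06 m = 7.999 Mm.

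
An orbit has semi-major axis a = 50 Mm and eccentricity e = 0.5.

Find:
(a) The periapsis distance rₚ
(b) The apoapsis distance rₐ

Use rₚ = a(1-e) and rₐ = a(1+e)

Convert to SI: a = 50 Mm = 5e+07 m.
(a) rₚ = a(1 − e) = 5e+07 · (1 − 0.5) = 5e+07 · 0.5 ≈ 2.5e+07 m = 25 Mm.
(b) rₐ = a(1 + e) = 5e+07 · (1 + 0.5) = 5e+07 · 1.5 ≈ 7.5e+07 m = 75 Mm.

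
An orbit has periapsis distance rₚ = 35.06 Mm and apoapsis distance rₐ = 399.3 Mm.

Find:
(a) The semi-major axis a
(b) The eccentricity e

Convert to SI: rₚ = 35.06 Mm = 3.506e+07 m; rₐ = 399.3 Mm = 3.993e+08 m.
(a) a = (rₚ + rₐ) / 2 = (3.506e+07 + 3.993e+08) / 2 ≈ 2.172e+08 m = 217.2 Mm.
(b) e = (rₐ − rₚ) / (rₐ + rₚ) = (3.993e+08 − 3.506e+07) / (3.993e+08 + 3.506e+07) ≈ 0.8386.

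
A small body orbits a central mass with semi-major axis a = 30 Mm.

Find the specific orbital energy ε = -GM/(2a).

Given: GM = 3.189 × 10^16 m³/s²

Convert to SI: a = 30 Mm = 3e+07 m.
ε = −GM / (2a).
ε = −3.189e+16 / (2 · 3e+07) J/kg ≈ -5.315e+08 J/kg = -531.5 MJ/kg.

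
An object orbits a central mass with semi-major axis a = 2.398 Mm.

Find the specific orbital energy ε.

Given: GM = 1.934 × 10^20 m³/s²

Convert to SI: a = 2.398 Mm = 2.398e+06 m.
ε = −GM / (2a).
ε = −1.934e+20 / (2 · 2.398e+06) J/kg ≈ -4.033e+13 J/kg = -4.033e+04 GJ/kg.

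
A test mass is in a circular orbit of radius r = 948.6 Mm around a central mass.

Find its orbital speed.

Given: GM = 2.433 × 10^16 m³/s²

Convert to SI: r = 948.6 Mm = 9.486e+08 m.
For a circular orbit, gravity supplies the centripetal force, so v = √(GM / r).
v = √(2.433e+16 / 9.486e+08) m/s ≈ 5064 m/s = 5.064 km/s.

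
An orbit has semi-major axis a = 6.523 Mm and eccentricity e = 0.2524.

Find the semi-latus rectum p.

Convert to SI: a = 6.523 Mm = 6.523e+06 m.
p = a (1 − e²).
p = 6.523e+06 · (1 − (0.2524)²) = 6.523e+06 · 0.936294 ≈ 6.107e+06 m = 6.107 Mm.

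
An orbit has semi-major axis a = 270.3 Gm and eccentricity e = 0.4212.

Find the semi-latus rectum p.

Convert to SI: a = 270.3 Gm = 2.703e+11 m.
p = a (1 − e²).
p = 2.703e+11 · (1 − (0.4212)²) = 2.703e+11 · 0.822591 ≈ 2.223e+11 m = 222.3 Gm.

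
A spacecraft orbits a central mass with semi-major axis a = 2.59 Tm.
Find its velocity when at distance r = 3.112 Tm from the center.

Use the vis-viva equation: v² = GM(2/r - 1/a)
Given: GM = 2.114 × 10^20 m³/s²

Convert to SI: a = 2.59 Tm = 2.59e+12 m; r = 3.112 Tm = 3.112e+12 m.
Vis-viva: v = √(GM · (2/r − 1/a)).
2/r − 1/a = 2/3.112e+12 − 1/2.59e+12 = 2.56573e-13 m⁻¹.
v = √(2.114e+20 · 2.56573e-13) m/s ≈ 7365 m/s = 7.365 km/s.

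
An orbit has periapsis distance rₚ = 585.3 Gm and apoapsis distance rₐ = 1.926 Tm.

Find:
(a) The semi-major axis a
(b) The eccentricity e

Convert to SI: rₚ = 585.3 Gm = 5.853e+11 m; rₐ = 1.926 Tm = 1.926e+12 m.
(a) a = (rₚ + rₐ) / 2 = (5.853e+11 + 1.926e+12) / 2 ≈ 1.256e+12 m = 1.256 Tm.
(b) e = (rₐ − rₚ) / (rₐ + rₚ) = (1.926e+12 − 5.853e+11) / (1.926e+12 + 5.853e+11) ≈ 0.5339.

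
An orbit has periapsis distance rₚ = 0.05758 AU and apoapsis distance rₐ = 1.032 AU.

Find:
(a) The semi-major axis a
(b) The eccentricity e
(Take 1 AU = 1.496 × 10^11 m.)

Convert to SI: rₚ = 0.05758 AU = 8.61397e+09 m; rₐ = 1.032 AU = 1.54387e+11 m.
(a) a = (rₚ + rₐ) / 2 = (8.61397e+09 + 1.54387e+11) / 2 ≈ 8.15e+10 m = 0.5448 AU.
(b) e = (rₐ − rₚ) / (rₐ + rₚ) = (1.54387e+11 − 8.61397e+09) / (1.54387e+11 + 8.61397e+09) ≈ 0.8943.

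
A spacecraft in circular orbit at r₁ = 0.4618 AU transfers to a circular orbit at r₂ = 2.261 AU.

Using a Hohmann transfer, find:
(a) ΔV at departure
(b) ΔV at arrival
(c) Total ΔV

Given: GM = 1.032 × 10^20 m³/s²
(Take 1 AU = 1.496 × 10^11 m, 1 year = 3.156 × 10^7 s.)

Convert to SI: r₁ = 0.4618 AU = 6.90853e+10 m; r₂ = 2.261 AU = 3.38246e+11 m.
Transfer semi-major axis: a_t = (r₁ + r₂)/2 = (6.90853e+10 + 3.38246e+11)/2 = 2.03665e+11 m.
Circular speeds: v₁ = √(GM/r₁) = 38649.8 m/s, v₂ = √(GM/r₂) = 17467.2 m/s.
Transfer speeds (vis-viva v² = GM(2/r − 1/a_t)): v₁ᵗ = 49808.6 m/s, v₂ᵗ = 10173.2 m/s.
(a) ΔV₁ = |v₁ᵗ − v₁| ≈ 1.116e+04 m/s = 2.354 AU/year.
(b) ΔV₂ = |v₂ − v₂ᵗ| ≈ 7294 m/s = 1.539 AU/year.
(c) ΔV_total = ΔV₁ + ΔV₂ ≈ 1.845e+04 m/s = 3.893 AU/year.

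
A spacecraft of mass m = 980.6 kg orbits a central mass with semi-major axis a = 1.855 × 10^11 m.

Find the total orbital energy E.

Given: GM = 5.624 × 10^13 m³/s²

E = −GMm / (2a).
E = −5.624e+13 · 980.6 / (2 · 1.855e+11) J ≈ -1.486e+05 J = -148.6 kJ.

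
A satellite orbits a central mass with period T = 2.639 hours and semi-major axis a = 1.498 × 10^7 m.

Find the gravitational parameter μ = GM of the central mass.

Convert to SI: T = 2.639 hours = 9500.4 s.
GM = 4π² · a³ / T².
GM = 4π² · (1.498e+07)³ / (9500.4)² m³/s² ≈ 1.47e+15 m³/s² = 1.47 × 10^15 m³/s².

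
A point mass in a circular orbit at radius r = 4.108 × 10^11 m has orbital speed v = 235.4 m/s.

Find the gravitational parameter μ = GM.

For a circular orbit v² = GM/r, so GM = v² · r.
GM = (235.4)² · 4.108e+11 m³/s² ≈ 2.276e+16 m³/s² = 2.276 × 10^16 m³/s².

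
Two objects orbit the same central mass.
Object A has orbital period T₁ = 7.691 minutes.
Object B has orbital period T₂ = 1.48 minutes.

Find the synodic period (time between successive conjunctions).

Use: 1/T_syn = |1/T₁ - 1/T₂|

Convert to SI: T₁ = 7.691 minutes = 461.46 s; T₂ = 1.48 minutes = 88.8 s.
T_syn = |T₁ · T₂ / (T₁ − T₂)|.
T_syn = |461.46 · 88.8 / (461.46 − 88.8)| s ≈ 110 s = 1.833 minutes.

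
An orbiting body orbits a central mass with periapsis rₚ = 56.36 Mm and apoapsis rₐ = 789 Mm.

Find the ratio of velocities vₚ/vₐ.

Convert to SI: rₚ = 56.36 Mm = 5.636e+07 m; rₐ = 789 Mm = 7.89e+08 m.
Conservation of angular momentum gives rₚvₚ = rₐvₐ, so vₚ/vₐ = rₐ/rₚ.
vₚ/vₐ = 7.89e+08 / 5.636e+07 ≈ 14.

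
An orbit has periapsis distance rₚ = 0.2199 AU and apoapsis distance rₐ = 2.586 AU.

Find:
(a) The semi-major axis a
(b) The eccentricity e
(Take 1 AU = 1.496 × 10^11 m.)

Convert to SI: rₚ = 0.2199 AU = 3.2897e+10 m; rₐ = 2.586 AU = 3.86866e+11 m.
(a) a = (rₚ + rₐ) / 2 = (3.2897e+10 + 3.86866e+11) / 2 ≈ 2.099e+11 m = 1.403 AU.
(b) e = (rₐ − rₚ) / (rₐ + rₚ) = (3.86866e+11 − 3.2897e+10) / (3.86866e+11 + 3.2897e+10) ≈ 0.8433.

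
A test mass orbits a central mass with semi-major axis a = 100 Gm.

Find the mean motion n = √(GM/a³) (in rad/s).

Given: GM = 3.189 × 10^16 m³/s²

Convert to SI: a = 100 Gm = 1e+11 m.
n = √(GM / a³).
n = √(3.189e+16 / (1e+11)³) rad/s ≈ 5.647e-09 rad/s.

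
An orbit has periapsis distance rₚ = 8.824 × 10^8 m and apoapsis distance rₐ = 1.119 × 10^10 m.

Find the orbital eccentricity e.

e = (rₐ − rₚ) / (rₐ + rₚ).
e = (1.119e+10 − 8.824e+08) / (1.119e+10 + 8.824e+08) = 1.03076e+10 / 1.20724e+10 ≈ 0.8538.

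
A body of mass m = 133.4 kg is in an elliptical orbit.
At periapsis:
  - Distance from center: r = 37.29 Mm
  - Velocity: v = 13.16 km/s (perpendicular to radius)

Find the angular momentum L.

Convert to SI: r = 37.29 Mm = 3.729e+07 m; v = 13.16 km/s = 13160 m/s.
Since v is perpendicular to r, L = m · v · r.
L = 133.4 · 13160 · 3.729e+07 kg·m²/s ≈ 6.546e+13 kg·m²/s.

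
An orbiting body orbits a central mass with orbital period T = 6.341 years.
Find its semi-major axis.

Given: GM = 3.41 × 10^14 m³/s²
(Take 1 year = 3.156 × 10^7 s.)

Convert to SI: T = 6.341 years = 2.00122e+08 s.
Invert Kepler's third law: a = (GM · T² / (4π²))^(1/3).
Substituting T = 2.00122e+08 s and GM = 3.41e+14 m³/s²:
a = (3.41e+14 · (2.00122e+08)² / (4π²))^(1/3) m
a ≈ 7.02e+09 m = 7.02 × 10^9 m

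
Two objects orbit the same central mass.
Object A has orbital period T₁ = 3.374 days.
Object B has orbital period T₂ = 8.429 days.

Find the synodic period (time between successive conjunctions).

Convert to SI: T₁ = 3.374 days = 291514 s; T₂ = 8.429 days = 728266 s.
T_syn = |T₁ · T₂ / (T₁ − T₂)|.
T_syn = |291514 · 728266 / (291514 − 728266)| s ≈ 4.861e+05 s = 5.626 days.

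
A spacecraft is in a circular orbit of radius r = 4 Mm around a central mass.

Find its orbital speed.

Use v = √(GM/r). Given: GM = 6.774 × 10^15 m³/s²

Convert to SI: r = 4 Mm = 4e+06 m.
For a circular orbit, gravity supplies the centripetal force, so v = √(GM / r).
v = √(6.774e+15 / 4e+06) m/s ≈ 4.115e+04 m/s = 41.15 km/s.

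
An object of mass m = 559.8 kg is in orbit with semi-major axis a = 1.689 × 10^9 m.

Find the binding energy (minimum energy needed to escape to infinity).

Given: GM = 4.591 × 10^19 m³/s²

Total orbital energy is E = −GMm/(2a); binding energy is E_bind = −E = GMm/(2a).
E_bind = 4.591e+19 · 559.8 / (2 · 1.689e+09) J ≈ 7.608e+12 J = 7.608 TJ.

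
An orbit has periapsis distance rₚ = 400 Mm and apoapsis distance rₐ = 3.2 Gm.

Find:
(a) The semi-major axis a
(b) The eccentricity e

Convert to SI: rₚ = 400 Mm = 4e+08 m; rₐ = 3.2 Gm = 3.2e+09 m.
(a) a = (rₚ + rₐ) / 2 = (4e+08 + 3.2e+09) / 2 ≈ 1.8e+09 m = 1.8 Gm.
(b) e = (rₐ − rₚ) / (rₐ + rₚ) = (3.2e+09 − 4e+08) / (3.2e+09 + 4e+08) ≈ 0.7778.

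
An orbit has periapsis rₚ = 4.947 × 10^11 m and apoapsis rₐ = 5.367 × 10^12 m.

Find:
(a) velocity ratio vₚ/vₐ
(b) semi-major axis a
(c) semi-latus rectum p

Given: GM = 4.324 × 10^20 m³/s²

(a) Conservation of angular momentum (rₚvₚ = rₐvₐ) gives vₚ/vₐ = rₐ/rₚ = 5.367e+12/4.947e+11 ≈ 10.85
(b) a = (rₚ + rₐ)/2 = (4.947e+11 + 5.367e+12)/2 ≈ 2.931e+12 m
(c) From a = (rₚ + rₐ)/2 = 2.93085e+12 m and e = (rₐ − rₚ)/(rₐ + rₚ) = 0.831209, p = a(1 − e²) = 2.93085e+12 · (1 − (0.831209)²) ≈ 9.059e+11 m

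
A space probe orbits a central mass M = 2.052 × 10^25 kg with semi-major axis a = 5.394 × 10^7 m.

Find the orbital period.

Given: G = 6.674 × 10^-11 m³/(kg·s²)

GM = G · M = 6.674e-11 · 2.052e+25 = 1.3695e+15 m³/s².
Kepler's third law: T = 2π √(a³ / GM).
Substituting a = 5.394e+07 m and GM = 1.3695e+15 m³/s²:
T = 2π √((5.394e+07)³ / 1.3695e+15) s
T ≈ 6.726e+04 s = 18.68 hours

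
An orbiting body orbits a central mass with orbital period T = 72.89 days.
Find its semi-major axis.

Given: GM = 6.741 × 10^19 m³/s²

Convert to SI: T = 72.89 days = 6.2977e+06 s.
Invert Kepler's third law: a = (GM · T² / (4π²))^(1/3).
Substituting T = 6.2977e+06 s and GM = 6.741e+19 m³/s²:
a = (6.741e+19 · (6.2977e+06)² / (4π²))^(1/3) m
a ≈ 4.076e+10 m = 40.76 Gm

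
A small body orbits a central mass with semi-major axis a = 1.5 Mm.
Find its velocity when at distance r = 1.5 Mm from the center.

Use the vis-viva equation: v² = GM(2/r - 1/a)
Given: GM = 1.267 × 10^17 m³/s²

Convert to SI: a = 1.5 Mm = 1.5e+06 m; r = 1.5 Mm = 1.5e+06 m.
Vis-viva: v = √(GM · (2/r − 1/a)).
2/r − 1/a = 2/1.5e+06 − 1/1.5e+06 = 6.66667e-07 m⁻¹.
v = √(1.267e+17 · 6.66667e-07) m/s ≈ 2.906e+05 m/s = 290.6 km/s.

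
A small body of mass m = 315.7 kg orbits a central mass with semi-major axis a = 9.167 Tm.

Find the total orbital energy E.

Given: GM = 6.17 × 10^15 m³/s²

Convert to SI: a = 9.167 Tm = 9.167e+12 m.
E = −GMm / (2a).
E = −6.17e+15 · 315.7 / (2 · 9.167e+12) J ≈ -1.062e+05 J = -106.2 kJ.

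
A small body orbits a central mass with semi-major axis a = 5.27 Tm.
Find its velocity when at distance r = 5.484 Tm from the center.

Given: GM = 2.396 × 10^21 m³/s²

Convert to SI: a = 5.27 Tm = 5.27e+12 m; r = 5.484 Tm = 5.484e+12 m.
Vis-viva: v = √(GM · (2/r − 1/a)).
2/r − 1/a = 2/5.484e+12 − 1/5.27e+12 = 1.74944e-13 m⁻¹.
v = √(2.396e+21 · 1.74944e-13) m/s ≈ 2.047e+04 m/s = 20.47 km/s.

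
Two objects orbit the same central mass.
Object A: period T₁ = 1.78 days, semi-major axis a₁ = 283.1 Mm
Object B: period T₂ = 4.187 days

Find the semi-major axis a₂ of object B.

Convert to SI: T₁ = 1.78 days = 153792 s; a₁ = 283.1 Mm = 2.831e+08 m; T₂ = 4.187 days = 361757 s.
Kepler's third law: (T₁/T₂)² = (a₁/a₂)³ ⇒ a₂ = a₁ · (T₂/T₁)^(2/3).
T₂/T₁ = 361757 / 153792 = 2.35225.
a₂ = 2.831e+08 · (2.35225)^(2/3) m ≈ 5.007e+08 m = 500.7 Mm.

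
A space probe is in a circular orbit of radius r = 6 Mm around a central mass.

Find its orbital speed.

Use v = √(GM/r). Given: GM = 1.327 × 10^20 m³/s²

Convert to SI: r = 6 Mm = 6e+06 m.
For a circular orbit, gravity supplies the centripetal force, so v = √(GM / r).
v = √(1.327e+20 / 6e+06) m/s ≈ 4.703e+06 m/s = 4703 km/s.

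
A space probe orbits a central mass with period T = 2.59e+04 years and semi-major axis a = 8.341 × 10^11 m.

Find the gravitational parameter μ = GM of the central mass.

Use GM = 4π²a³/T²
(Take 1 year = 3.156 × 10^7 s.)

Convert to SI: T = 2.59e+04 years = 8.17404e+11 s.
GM = 4π² · a³ / T².
GM = 4π² · (8.341e+11)³ / (8.17404e+11)² m³/s² ≈ 3.429e+13 m³/s² = 3.429 × 10^13 m³/s².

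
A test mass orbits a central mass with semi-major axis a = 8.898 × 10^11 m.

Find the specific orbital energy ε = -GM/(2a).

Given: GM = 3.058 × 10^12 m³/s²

ε = −GM / (2a).
ε = −3.058e+12 / (2 · 8.898e+11) J/kg ≈ -1.718 J/kg = -1.718 J/kg.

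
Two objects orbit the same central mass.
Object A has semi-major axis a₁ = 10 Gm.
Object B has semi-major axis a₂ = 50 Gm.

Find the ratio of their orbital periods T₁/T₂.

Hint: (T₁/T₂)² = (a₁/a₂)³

Convert to SI: a₁ = 10 Gm = 1e+10 m; a₂ = 50 Gm = 5e+10 m.
From Kepler's third law, (T₁/T₂)² = (a₁/a₂)³, so T₁/T₂ = (a₁/a₂)^(3/2).
a₁/a₂ = 1e+10 / 5e+10 = 0.2.
T₁/T₂ = (0.2)^(3/2) ≈ 0.08944.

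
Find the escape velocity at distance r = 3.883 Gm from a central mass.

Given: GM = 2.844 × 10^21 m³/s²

Convert to SI: r = 3.883 Gm = 3.883e+09 m.
Escape velocity comes from setting total energy to zero: ½v² − GM/r = 0 ⇒ v_esc = √(2GM / r).
v_esc = √(2 · 2.844e+21 / 3.883e+09) m/s ≈ 1.21e+06 m/s = 1210 km/s.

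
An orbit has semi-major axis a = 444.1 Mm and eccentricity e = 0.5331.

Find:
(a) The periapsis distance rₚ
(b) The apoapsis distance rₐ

Convert to SI: a = 444.1 Mm = 4.441e+08 m.
(a) rₚ = a(1 − e) = 4.441e+08 · (1 − 0.5331) = 4.441e+08 · 0.4669 ≈ 2.074e+08 m = 207.4 Mm.
(b) rₐ = a(1 + e) = 4.441e+08 · (1 + 0.5331) = 4.441e+08 · 1.5331 ≈ 6.808e+08 m = 680.8 Mm.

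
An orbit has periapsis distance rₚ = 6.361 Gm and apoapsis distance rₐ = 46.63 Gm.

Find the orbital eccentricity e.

Convert to SI: rₚ = 6.361 Gm = 6.361e+09 m; rₐ = 46.63 Gm = 4.663e+10 m.
e = (rₐ − rₚ) / (rₐ + rₚ).
e = (4.663e+10 − 6.361e+09) / (4.663e+10 + 6.361e+09) = 4.0269e+10 / 5.2991e+10 ≈ 0.7599.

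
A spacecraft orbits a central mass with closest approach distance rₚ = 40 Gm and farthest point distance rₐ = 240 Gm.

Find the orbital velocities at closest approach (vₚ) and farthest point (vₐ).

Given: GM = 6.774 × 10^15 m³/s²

Convert to SI: rₚ = 40 Gm = 4e+10 m; rₐ = 240 Gm = 2.4e+11 m.
Use the vis-viva equation v² = GM(2/r − 1/a) with a = (rₚ + rₐ)/2 = (4e+10 + 2.4e+11)/2 = 1.4e+11 m.
vₚ = √(GM · (2/rₚ − 1/a)) = √(6.774e+15 · (2/4e+10 − 1/1.4e+11)) m/s ≈ 538.8 m/s = 538.8 m/s.
vₐ = √(GM · (2/rₐ − 1/a)) = √(6.774e+15 · (2/2.4e+11 − 1/1.4e+11)) m/s ≈ 89.8 m/s = 89.8 m/s.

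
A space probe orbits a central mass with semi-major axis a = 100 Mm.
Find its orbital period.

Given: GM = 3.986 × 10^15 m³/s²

Convert to SI: a = 100 Mm = 1e+08 m.
Kepler's third law: T = 2π √(a³ / GM).
Substituting a = 1e+08 m and GM = 3.986e+15 m³/s²:
T = 2π √((1e+08)³ / 3.986e+15) s
T ≈ 9.952e+04 s = 1.152 days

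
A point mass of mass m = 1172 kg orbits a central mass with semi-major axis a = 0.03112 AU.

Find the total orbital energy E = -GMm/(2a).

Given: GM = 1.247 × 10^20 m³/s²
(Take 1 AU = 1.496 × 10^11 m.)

Convert to SI: a = 0.03112 AU = 4.65555e+09 m.
E = −GMm / (2a).
E = −1.247e+20 · 1172 / (2 · 4.65555e+09) J ≈ -1.57e+13 J = -15.7 TJ.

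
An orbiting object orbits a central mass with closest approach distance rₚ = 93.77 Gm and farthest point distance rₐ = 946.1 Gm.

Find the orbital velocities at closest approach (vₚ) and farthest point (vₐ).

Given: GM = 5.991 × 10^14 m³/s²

Convert to SI: rₚ = 93.77 Gm = 9.377e+10 m; rₐ = 946.1 Gm = 9.461e+11 m.
Use the vis-viva equation v² = GM(2/r − 1/a) with a = (rₚ + rₐ)/2 = (9.377e+10 + 9.461e+11)/2 = 5.19935e+11 m.
vₚ = √(GM · (2/rₚ − 1/a)) = √(5.991e+14 · (2/9.377e+10 − 1/5.19935e+11)) m/s ≈ 107.8 m/s = 107.8 m/s.
vₐ = √(GM · (2/rₐ − 1/a)) = √(5.991e+14 · (2/9.461e+11 − 1/5.19935e+11)) m/s ≈ 10.69 m/s = 10.69 m/s.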